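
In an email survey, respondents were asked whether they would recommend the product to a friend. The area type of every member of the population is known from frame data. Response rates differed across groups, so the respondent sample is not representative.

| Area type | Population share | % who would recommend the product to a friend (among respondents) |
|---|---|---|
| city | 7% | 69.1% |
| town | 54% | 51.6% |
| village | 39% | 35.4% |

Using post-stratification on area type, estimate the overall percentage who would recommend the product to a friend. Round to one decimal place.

Weight each group's respondent value by its population share:
  city: 0.07 × 69.1 = 4.837
  town: 0.54 × 51.6 = 27.864
  village: 0.39 × 35.4 = 13.806
Post-stratified estimate = 46.507 → 46.5%.

46.5%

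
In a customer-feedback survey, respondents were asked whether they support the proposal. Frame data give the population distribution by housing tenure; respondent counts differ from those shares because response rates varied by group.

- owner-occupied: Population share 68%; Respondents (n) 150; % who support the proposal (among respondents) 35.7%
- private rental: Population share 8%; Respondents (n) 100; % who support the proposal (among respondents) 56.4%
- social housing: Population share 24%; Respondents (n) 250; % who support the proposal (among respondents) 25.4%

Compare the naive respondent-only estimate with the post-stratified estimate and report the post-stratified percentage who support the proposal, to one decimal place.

34.9%

Unadjusted (pooled respondent) estimate weights by respondent counts:
  (150/500)×35.7 + (100/500)×56.4 + (250/500)×25.4 = 34.69%
Post-stratified estimate weights by population shares:
  0.68×35.7 + 0.08×56.4 + 0.24×25.4 = 34.884%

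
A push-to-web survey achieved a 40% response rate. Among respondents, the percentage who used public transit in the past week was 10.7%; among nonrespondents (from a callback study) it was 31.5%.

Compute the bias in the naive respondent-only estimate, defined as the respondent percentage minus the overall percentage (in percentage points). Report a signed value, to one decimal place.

-12.5 percentage points

Nonresponse fraction = 1 − 0.4 = 0.6.
Bias = (nonresponse fraction) × (respondent percentage − nonrespondent percentage)
     = 0.6 × (10.7 − 31.5) = 0.6 × -20.8 = -12.48.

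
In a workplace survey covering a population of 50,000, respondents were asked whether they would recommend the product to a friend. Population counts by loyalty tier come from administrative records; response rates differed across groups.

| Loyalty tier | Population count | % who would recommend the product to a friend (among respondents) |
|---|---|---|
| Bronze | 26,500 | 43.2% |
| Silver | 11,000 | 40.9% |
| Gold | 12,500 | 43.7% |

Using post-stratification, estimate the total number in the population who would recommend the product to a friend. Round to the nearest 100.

Each cell contributes its population count × the respondent rate:
  Bronze: 26,500 × 43.2% = 11,448
  Silver: 11,000 × 40.9% = 4499
  Gold: 12,500 × 43.7% = 5462.5
Estimated total = 21409.5 → 21,400.

21,400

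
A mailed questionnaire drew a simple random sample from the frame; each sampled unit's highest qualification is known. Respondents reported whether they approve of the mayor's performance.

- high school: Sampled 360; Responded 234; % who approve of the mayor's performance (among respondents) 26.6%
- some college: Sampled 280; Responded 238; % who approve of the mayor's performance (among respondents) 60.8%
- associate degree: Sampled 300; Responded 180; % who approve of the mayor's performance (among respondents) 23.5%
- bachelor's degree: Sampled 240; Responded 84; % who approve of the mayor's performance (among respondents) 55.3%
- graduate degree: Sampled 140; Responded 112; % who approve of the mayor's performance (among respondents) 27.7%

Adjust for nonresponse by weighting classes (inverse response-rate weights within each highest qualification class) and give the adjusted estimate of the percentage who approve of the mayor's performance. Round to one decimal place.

Class response rates: high school 234/360 = 65%, some college 238/280 = 85%, associate degree 180/300 = 60%, bachelor's degree 84/240 = 35%, graduate degree 112/140 = 80%.
With weight = n_sampled/n_responded per class, the weighted class total is n_sampled:
  high school: 360 × 26.6 = 9576
  some college: 280 × 60.8 = 17,024
  associate degree: 300 × 23.5 = 7050
  bachelor's degree: 240 × 55.3 = 13,272
  graduate degree: 140 × 27.7 = 3878
Adjusted estimate = 50,800 / 1,320 = 38.4848 → 38.5%.

38.5%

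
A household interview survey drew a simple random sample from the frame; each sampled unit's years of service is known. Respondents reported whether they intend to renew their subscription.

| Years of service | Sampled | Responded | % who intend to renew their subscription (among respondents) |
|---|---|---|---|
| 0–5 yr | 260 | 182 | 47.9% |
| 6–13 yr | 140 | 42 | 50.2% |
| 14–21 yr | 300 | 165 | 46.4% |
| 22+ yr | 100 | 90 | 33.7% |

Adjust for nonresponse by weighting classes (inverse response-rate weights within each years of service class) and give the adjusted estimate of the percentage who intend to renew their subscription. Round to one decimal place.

46.0%

Response rates by class: 0–5 yr 182/260 = 70%, 6–13 yr 42/140 = 30%, 14–21 yr 165/300 = 55%, 22+ yr 90/100 = 90%.
Inverse-response-rate weighting restores each class to its sampled count, so class totals weight by n_sampled:
  0–5 yr: 260 × 47.9 = 12,454
  6–13 yr: 140 × 50.2 = 7028
  14–21 yr: 300 × 46.4 = 13,920
  22+ yr: 100 × 33.7 = 3370
Adjusted estimate = 36,772 / 800 = 45.965 → 46.0%.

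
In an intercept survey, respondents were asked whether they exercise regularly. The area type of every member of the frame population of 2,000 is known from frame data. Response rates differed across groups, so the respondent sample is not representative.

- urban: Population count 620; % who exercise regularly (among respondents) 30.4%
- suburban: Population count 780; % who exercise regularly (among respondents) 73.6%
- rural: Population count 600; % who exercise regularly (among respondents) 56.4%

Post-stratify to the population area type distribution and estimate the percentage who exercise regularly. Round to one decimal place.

55.0%

Post-stratification weights by population share, not respondent share:
  urban: (620/2,000) × 30.4 = 9.424
  suburban: (780/2,000) × 73.6 = 28.704
  rural: (600/2,000) × 56.4 = 16.92
Post-stratified estimate = 55.048 → 55.0%.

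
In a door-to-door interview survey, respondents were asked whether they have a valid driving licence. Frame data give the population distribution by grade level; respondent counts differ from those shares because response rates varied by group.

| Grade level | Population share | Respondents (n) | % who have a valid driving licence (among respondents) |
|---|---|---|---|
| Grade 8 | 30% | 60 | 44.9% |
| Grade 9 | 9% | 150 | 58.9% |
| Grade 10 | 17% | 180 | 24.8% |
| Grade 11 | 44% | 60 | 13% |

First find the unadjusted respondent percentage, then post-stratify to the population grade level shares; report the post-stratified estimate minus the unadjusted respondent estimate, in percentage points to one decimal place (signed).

-8.6 percentage points

Unadjusted (pooled respondent) estimate weights by respondent counts:
  (60/450)×44.9 + (150/450)×58.9 + (180/450)×24.8 + (60/450)×13 = 37.2733%
Post-stratifying to population shares instead:
  0.3×44.9 + 0.09×58.9 + 0.17×24.8 + 0.44×13 = 28.707%
Difference = 28.707 − 37.2733 = -8.5663 pp.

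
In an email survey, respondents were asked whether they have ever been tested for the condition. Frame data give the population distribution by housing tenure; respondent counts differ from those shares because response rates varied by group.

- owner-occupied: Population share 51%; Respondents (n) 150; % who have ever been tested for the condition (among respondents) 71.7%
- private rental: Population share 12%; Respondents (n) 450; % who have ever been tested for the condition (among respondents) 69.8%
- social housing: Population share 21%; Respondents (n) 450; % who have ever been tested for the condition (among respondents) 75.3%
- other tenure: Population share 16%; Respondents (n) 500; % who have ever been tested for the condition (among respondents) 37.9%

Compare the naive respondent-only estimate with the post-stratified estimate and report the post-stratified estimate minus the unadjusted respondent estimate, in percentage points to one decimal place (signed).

+5.5 percentage points

Unadjusted (pooled respondent) estimate weights by respondent counts:
  (150/1550)×71.7 + (450/1550)×69.8 + (450/1550)×75.3 + (500/1550)×37.9 = 61.2903%
Reweighting by population housing tenure shares:
  0.51×71.7 + 0.12×69.8 + 0.21×75.3 + 0.16×37.9 = 66.82%
Difference = 66.82 − 61.2903 = 5.5297 pp.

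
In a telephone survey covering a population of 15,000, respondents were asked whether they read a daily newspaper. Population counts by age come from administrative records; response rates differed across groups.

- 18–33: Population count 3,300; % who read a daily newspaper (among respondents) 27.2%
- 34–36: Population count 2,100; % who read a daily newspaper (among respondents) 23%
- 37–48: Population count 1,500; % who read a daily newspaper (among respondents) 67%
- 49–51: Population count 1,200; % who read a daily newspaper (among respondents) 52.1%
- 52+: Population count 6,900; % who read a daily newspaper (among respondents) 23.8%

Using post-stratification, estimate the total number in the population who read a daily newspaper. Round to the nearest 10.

Each cell contributes its population count × the respondent rate:
  18–33: 3,300 × 27.2% = 897.6
  34–36: 2,100 × 23% = 483
  37–48: 1,500 × 67% = 1005
  49–51: 1,200 × 52.1% = 625.2
  52+: 6,900 × 23.8% = 1642.2
Estimated total = 4653 → 4,650.

4,650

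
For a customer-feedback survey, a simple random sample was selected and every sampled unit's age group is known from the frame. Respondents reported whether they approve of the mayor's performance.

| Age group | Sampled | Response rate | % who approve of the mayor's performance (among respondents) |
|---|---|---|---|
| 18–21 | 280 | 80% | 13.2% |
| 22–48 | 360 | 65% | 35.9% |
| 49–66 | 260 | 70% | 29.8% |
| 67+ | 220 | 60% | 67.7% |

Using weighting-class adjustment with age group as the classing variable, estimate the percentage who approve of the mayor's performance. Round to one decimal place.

35.1%

Inverse-response-rate weighting restores each class to its sampled count, so class totals weight by n_sampled:
  18–21: 280 × 13.2 = 3696
  22–48: 360 × 35.9 = 12,924
  49–66: 260 × 29.8 = 7748
  67+: 220 × 67.7 = 14,894
Adjusted estimate = 39,262 / 1,120 = 35.0554 → 35.1%.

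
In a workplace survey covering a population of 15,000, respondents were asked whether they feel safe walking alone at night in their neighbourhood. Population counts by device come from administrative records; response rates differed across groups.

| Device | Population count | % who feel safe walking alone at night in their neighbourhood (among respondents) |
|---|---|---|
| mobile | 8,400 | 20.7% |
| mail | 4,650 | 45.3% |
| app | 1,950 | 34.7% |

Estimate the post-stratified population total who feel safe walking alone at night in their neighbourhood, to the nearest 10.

4,520

Estimated count per cell = population count × respondent percentage:
  mobile: 8,400 × 20.7% = 1738.8
  mail: 4,650 × 45.3% = 2106.45
  app: 1,950 × 34.7% = 676.65
Estimated total = 4521.9 → 4,520.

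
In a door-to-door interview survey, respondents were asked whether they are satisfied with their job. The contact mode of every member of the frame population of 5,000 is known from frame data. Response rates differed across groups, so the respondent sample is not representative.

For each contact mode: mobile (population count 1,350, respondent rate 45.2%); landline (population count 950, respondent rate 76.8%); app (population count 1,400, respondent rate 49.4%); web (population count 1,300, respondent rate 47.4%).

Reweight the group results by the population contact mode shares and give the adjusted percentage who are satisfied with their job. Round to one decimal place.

53.0%

Each cell contributes population-share × respondent value:
  mobile: (1,350/5,000) × 45.2 = 12.204
  landline: (950/5,000) × 76.8 = 14.592
  app: (1,400/5,000) × 49.4 = 13.832
  web: (1,300/5,000) × 47.4 = 12.324
Post-stratified estimate = 52.952 → 53.0%.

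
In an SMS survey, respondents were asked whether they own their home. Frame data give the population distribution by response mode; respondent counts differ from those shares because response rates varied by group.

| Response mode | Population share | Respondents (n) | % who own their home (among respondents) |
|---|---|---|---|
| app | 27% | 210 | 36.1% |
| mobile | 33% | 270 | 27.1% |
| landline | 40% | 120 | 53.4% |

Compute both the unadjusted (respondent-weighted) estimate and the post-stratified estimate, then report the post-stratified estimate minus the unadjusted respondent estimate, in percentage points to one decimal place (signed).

+4.5 percentage points

Unadjusted (pooled respondent) estimate weights by respondent counts:
  (210/600)×36.1 + (270/600)×27.1 + (120/600)×53.4 = 35.51%
Post-stratifying to population shares instead:
  0.27×36.1 + 0.33×27.1 + 0.4×53.4 = 40.05%
Difference = 40.05 − 35.51 = 4.54 pp.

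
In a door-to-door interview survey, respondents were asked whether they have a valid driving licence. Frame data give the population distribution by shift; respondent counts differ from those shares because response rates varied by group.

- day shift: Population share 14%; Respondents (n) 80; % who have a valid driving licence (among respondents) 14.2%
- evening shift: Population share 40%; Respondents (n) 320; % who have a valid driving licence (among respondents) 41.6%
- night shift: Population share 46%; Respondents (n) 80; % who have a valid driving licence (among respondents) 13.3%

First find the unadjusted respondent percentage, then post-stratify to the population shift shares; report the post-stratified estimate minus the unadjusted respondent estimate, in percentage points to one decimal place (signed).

-7.6 percentage points

Without adjustment, the pooled respondent share is:
  (80/480)×14.2 + (320/480)×41.6 + (80/480)×13.3 = 32.3167%
Post-stratified estimate weights by population shares:
  0.14×14.2 + 0.4×41.6 + 0.46×13.3 = 24.746%
Difference = 24.746 − 32.3167 = -7.5707 pp.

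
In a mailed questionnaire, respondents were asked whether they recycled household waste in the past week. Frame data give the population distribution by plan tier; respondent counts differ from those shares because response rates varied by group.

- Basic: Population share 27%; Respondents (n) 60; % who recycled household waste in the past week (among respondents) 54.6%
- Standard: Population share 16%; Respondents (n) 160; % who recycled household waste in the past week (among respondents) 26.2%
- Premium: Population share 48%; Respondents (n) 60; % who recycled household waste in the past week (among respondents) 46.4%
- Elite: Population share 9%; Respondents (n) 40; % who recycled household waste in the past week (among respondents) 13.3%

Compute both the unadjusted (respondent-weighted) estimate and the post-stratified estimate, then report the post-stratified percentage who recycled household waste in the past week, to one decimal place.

42.4%

Unadjusted (pooled respondent) estimate weights by respondent counts:
  (60/320)×54.6 + (160/320)×26.2 + (60/320)×46.4 + (40/320)×13.3 = 33.7%
Reweighting by population plan tier shares:
  0.27×54.6 + 0.16×26.2 + 0.48×46.4 + 0.09×13.3 = 42.403%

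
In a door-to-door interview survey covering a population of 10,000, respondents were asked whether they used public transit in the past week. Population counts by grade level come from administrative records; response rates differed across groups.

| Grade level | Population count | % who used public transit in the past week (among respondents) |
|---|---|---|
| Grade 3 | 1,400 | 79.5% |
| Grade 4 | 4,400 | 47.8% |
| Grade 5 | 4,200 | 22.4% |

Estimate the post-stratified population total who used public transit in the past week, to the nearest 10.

4,160

Each cell contributes its population count × the respondent rate:
  Grade 3: 1,400 × 79.5% = 1113
  Grade 4: 4,400 × 47.8% = 2103.2
  Grade 5: 4,200 × 22.4% = 940.8
Estimated total = 4157 → 4,160.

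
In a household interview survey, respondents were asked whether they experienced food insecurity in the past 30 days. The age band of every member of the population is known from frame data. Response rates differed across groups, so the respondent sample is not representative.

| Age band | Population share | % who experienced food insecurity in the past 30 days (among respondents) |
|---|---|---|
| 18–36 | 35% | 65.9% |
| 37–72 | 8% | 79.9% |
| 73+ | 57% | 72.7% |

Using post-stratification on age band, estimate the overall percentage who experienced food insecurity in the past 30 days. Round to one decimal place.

70.9%

Each cell contributes population-share × respondent value:
  18–36: 0.35 × 65.9 = 23.065
  37–72: 0.08 × 79.9 = 6.392
  73+: 0.57 × 72.7 = 41.439
Post-stratified estimate = 70.896 → 70.9%.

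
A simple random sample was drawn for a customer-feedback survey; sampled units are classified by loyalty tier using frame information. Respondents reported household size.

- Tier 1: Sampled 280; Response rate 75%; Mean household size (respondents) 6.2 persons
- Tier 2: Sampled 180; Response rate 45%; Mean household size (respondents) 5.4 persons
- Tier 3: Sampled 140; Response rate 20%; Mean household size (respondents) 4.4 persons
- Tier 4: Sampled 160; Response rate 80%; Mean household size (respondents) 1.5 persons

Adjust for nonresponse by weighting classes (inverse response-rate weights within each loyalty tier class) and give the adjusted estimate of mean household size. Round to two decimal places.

4.69

With weight = n_sampled/n_responded per class, the weighted class total is n_sampled:
  Tier 1: 280 × 6.2 = 1736
  Tier 2: 180 × 5.4 = 972
  Tier 3: 140 × 4.4 = 616
  Tier 4: 160 × 1.5 = 240
Adjusted estimate = 3564 / 760 = 4.68947 → 4.69.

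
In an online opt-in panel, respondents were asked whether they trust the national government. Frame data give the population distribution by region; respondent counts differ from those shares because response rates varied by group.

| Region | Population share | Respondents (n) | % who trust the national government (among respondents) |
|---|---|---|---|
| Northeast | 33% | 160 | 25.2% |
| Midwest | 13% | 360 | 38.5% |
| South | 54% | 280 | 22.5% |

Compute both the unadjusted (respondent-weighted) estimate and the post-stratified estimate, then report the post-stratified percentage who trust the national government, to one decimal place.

Without adjustment, the pooled respondent share is:
  (160/800)×25.2 + (360/800)×38.5 + (280/800)×22.5 = 30.24%
Reweighting by population region shares:
  0.33×25.2 + 0.13×38.5 + 0.54×22.5 = 25.471%

25.5%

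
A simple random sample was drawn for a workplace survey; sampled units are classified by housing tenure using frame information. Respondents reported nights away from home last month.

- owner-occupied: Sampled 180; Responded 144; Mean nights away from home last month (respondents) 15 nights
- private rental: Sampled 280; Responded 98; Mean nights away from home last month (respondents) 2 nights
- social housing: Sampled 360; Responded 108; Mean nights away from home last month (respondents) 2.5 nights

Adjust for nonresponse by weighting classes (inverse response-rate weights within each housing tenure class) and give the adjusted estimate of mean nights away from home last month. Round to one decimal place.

5.1

Response rates by class: owner-occupied 144/180 = 80%, private rental 98/280 = 35%, social housing 108/360 = 30%.
With weight = n_sampled/n_responded per class, the weighted class total is n_sampled:
  owner-occupied: 180 × 15 = 2700
  private rental: 280 × 2 = 560
  social housing: 360 × 2.5 = 900
Adjusted estimate = 4160 / 820 = 5.07317 → 5.1.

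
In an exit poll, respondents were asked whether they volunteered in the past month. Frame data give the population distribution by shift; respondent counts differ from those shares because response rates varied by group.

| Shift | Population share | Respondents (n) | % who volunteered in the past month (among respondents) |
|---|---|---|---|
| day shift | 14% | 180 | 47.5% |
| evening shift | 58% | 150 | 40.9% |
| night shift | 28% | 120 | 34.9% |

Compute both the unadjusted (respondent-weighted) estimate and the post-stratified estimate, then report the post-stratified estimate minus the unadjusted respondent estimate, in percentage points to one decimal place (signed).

Unadjusted (pooled respondent) estimate weights by respondent counts:
  (180/450)×47.5 + (150/450)×40.9 + (120/450)×34.9 = 41.94%
Post-stratified estimate weights by population shares:
  0.14×47.5 + 0.58×40.9 + 0.28×34.9 = 40.144%
Difference = 40.144 − 41.94 = -1.796 pp.

-1.8 percentage points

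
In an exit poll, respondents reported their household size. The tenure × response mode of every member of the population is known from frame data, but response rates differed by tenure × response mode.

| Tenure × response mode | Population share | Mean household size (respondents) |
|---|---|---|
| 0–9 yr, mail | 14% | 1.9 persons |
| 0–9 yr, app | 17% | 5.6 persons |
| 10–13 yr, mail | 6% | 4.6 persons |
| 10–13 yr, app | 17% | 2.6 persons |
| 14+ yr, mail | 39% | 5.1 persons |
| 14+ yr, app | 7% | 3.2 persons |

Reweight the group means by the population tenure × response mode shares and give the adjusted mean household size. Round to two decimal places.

Weight each group's respondent value by its population share:
  0–9 yr, mail: 0.14 × 1.9 = 0.266
  0–9 yr, app: 0.17 × 5.6 = 0.952
  10–13 yr, mail: 0.06 × 4.6 = 0.276
  10–13 yr, app: 0.17 × 2.6 = 0.442
  14+ yr, mail: 0.39 × 5.1 = 1.989
  14+ yr, app: 0.07 × 3.2 = 0.224
Post-stratified estimate = 4.149 → 4.15.

4.15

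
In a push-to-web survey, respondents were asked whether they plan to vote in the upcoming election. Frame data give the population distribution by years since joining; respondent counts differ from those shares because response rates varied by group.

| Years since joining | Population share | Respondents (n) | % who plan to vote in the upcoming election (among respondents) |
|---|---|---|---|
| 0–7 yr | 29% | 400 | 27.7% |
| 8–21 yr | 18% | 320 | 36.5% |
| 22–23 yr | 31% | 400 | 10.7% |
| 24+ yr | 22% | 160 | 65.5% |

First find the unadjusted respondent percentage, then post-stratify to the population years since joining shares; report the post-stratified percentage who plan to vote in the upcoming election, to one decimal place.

Unadjusted (pooled respondent) estimate weights by respondent counts:
  (400/1280)×27.7 + (320/1280)×36.5 + (400/1280)×10.7 + (160/1280)×65.5 = 29.3125%
Reweighting by population years since joining shares:
  0.29×27.7 + 0.18×36.5 + 0.31×10.7 + 0.22×65.5 = 32.33%

32.3%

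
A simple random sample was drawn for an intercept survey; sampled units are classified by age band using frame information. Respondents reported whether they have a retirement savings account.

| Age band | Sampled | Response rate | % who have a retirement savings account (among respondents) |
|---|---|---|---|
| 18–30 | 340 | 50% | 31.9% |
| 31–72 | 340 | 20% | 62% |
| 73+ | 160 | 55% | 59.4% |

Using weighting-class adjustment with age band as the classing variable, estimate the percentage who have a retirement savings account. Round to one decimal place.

49.3%

With weight = n_sampled/n_responded per class, the weighted class total is n_sampled:
  18–30: 340 × 31.9 = 10,846
  31–72: 340 × 62 = 21,080
  73+: 160 × 59.4 = 9504
Adjusted estimate = 41,430 / 840 = 49.3214 → 49.3%.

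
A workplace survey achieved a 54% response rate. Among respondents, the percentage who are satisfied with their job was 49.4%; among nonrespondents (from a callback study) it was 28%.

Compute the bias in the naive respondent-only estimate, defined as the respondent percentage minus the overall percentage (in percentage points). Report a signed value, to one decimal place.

+9.8 percentage points

Nonresponse fraction = 1 − 0.54 = 0.46.
Bias = (nonresponse fraction) × (respondent percentage − nonrespondent percentage)
     = 0.46 × (49.4 − 28) = 0.46 × 21.4 = 9.844.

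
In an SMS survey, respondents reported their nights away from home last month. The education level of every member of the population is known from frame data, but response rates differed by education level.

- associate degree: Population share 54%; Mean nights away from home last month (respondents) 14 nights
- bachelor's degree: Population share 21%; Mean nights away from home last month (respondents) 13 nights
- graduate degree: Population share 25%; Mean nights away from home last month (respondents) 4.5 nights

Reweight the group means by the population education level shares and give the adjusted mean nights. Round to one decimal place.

Post-stratification weights by population share, not respondent share:
  associate degree: 0.54 × 14 = 7.56
  bachelor's degree: 0.21 × 13 = 2.73
  graduate degree: 0.25 × 4.5 = 1.125
Post-stratified estimate = 11.415 → 11.4.

11.4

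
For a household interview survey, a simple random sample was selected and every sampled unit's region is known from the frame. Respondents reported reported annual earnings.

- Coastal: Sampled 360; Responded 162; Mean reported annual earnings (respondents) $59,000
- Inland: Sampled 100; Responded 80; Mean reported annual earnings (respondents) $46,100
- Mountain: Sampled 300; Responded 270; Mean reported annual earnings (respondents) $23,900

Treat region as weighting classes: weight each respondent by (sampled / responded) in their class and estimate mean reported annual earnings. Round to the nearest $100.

Class response rates: Coastal 162/360 = 45%, Inland 80/100 = 80%, Mountain 270/300 = 90%.
Weighting each respondent by the inverse class response rate inflates each class back to its sampled size, so the class weight is n_sampled:
  Coastal: 360 × 59,000 = 21,240,000
  Inland: 100 × 46,100 = 4,610,000
  Mountain: 300 × 23,900 = 7,170,000
Adjusted estimate = 33,020,000 / 760 = 43447.4 → $43,400.

$43,400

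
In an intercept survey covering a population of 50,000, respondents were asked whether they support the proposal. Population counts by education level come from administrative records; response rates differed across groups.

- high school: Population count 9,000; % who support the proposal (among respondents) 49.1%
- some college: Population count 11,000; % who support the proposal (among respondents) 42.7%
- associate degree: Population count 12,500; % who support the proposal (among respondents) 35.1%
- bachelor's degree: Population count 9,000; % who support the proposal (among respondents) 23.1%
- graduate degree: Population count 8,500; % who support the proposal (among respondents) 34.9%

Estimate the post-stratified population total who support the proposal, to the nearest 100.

18,500

Each cell contributes its population count × the respondent rate:
  high school: 9,000 × 49.1% = 4419
  some college: 11,000 × 42.7% = 4697
  associate degree: 12,500 × 35.1% = 4387.5
  bachelor's degree: 9,000 × 23.1% = 2079
  graduate degree: 8,500 × 34.9% = 2966.5
Estimated total = 18,549 → 18,500.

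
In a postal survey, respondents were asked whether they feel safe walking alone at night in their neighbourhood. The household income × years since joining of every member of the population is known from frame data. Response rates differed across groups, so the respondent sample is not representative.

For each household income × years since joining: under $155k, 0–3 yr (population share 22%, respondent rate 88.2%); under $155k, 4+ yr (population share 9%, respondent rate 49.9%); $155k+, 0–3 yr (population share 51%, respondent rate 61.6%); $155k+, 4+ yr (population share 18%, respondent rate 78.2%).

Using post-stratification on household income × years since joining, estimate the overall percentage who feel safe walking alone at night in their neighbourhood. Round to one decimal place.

69.4%

Post-stratification weights by population share, not respondent share:
  under $155k, 0–3 yr: 0.22 × 88.2 = 19.404
  under $155k, 4+ yr: 0.09 × 49.9 = 4.491
  $155k+, 0–3 yr: 0.51 × 61.6 = 31.416
  $155k+, 4+ yr: 0.18 × 78.2 = 14.076
Post-stratified estimate = 69.387 → 69.4%.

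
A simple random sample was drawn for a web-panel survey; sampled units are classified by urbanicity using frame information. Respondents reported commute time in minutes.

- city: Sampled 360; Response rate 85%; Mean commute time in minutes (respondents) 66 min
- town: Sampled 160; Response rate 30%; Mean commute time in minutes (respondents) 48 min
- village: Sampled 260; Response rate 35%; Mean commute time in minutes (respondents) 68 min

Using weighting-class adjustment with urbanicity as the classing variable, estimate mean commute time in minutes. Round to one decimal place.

Weighting each respondent by the inverse class response rate inflates each class back to its sampled size, so the class weight is n_sampled:
  city: 360 × 66 = 23,760
  town: 160 × 48 = 7680
  village: 260 × 68 = 17,680
Adjusted estimate = 49,120 / 780 = 62.9744 → 63.0.

63.0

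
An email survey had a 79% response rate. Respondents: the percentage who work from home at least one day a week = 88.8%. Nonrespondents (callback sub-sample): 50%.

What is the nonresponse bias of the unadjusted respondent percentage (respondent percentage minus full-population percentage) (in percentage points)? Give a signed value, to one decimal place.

+8.1 percentage points

Nonresponse fraction = 1 − 0.79 = 0.21.
Bias = (nonresponse fraction) × (respondent percentage − nonrespondent percentage)
     = 0.21 × (88.8 − 50) = 0.21 × 38.8 = 8.148.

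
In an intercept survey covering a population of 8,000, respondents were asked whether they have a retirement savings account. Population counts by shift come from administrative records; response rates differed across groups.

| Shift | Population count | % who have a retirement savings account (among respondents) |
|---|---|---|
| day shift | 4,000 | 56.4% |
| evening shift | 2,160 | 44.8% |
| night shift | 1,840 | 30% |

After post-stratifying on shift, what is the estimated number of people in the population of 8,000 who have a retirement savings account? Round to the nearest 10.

3,780

Apply each group's respondent rate to its population count:
  day shift: 4,000 × 56.4% = 2256
  evening shift: 2,160 × 44.8% = 967.68
  night shift: 1,840 × 30% = 552
Estimated total = 3775.68 → 3,780.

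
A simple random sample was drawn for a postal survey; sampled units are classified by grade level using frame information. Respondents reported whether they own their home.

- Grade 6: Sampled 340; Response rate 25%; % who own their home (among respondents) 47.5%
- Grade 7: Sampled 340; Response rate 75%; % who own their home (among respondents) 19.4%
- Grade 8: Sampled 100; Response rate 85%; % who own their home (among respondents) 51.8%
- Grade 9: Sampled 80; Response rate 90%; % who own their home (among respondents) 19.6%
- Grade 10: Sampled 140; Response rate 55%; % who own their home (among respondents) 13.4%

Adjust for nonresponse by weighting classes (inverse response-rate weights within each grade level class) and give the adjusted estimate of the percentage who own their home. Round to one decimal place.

Weighting each respondent by the inverse class response rate inflates each class back to its sampled size, so the class weight is n_sampled:
  Grade 6: 340 × 47.5 = 16,150
  Grade 7: 340 × 19.4 = 6596
  Grade 8: 100 × 51.8 = 5180
  Grade 9: 80 × 19.6 = 1568
  Grade 10: 140 × 13.4 = 1876
Adjusted estimate = 31,370 / 1,000 = 31.37 → 31.4%.

31.4%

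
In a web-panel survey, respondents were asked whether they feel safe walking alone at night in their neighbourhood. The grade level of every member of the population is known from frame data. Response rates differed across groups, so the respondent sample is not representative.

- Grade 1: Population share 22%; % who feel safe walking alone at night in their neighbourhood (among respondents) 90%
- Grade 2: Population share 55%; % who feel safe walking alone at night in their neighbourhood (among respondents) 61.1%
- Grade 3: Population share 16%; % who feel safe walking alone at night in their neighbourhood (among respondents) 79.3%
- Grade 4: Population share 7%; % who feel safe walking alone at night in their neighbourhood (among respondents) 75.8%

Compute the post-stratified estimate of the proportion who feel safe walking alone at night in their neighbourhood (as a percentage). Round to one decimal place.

71.4%

Post-stratification weights by population share, not respondent share:
  Grade 1: 0.22 × 90 = 19.8
  Grade 2: 0.55 × 61.1 = 33.605
  Grade 3: 0.16 × 79.3 = 12.688
  Grade 4: 0.07 × 75.8 = 5.306
Post-stratified estimate = 71.399 → 71.4%.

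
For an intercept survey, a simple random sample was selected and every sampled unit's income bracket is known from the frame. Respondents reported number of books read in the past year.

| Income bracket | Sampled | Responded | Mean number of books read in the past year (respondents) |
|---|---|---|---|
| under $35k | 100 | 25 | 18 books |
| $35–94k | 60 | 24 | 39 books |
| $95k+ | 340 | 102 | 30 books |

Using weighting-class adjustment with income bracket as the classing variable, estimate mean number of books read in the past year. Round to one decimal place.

28.7

Response rates by class: under $35k 25/100 = 25%, $35–94k 24/60 = 40%, $95k+ 102/340 = 30%.
With weight = n_sampled/n_responded per class, the weighted class total is n_sampled:
  under $35k: 100 × 18 = 1800
  $35–94k: 60 × 39 = 2340
  $95k+: 340 × 30 = 10,200
Adjusted estimate = 14,340 / 500 = 28.68 → 28.7.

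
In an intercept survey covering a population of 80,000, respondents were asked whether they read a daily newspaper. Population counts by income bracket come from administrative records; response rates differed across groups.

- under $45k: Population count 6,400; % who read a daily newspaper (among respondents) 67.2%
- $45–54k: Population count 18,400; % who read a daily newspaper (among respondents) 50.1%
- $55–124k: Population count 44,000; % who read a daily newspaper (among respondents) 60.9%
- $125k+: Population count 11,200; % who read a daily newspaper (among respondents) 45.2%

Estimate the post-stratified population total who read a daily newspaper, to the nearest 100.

45,400

Apply each group's respondent rate to its population count:
  under $45k: 6,400 × 67.2% = 4300.8
  $45–54k: 18,400 × 50.1% = 9218.4
  $55–124k: 44,000 × 60.9% = 26,796
  $125k+: 11,200 × 45.2% = 5062.4
Estimated total = 45377.6 → 45,400.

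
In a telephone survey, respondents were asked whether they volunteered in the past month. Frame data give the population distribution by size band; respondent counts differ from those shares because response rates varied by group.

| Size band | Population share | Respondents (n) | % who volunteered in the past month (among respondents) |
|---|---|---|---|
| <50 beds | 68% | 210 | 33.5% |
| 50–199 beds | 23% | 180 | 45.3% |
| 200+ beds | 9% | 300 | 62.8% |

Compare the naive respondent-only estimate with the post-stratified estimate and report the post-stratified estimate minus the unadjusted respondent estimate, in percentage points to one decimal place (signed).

Naive respondent-only estimate (weights = respondent counts):
  (210/690)×33.5 + (180/690)×45.3 + (300/690)×62.8 = 49.3174%
Post-stratifying to population shares instead:
  0.68×33.5 + 0.23×45.3 + 0.09×62.8 = 38.851%
Difference = 38.851 − 49.3174 = -10.4664 pp.

-10.5 percentage points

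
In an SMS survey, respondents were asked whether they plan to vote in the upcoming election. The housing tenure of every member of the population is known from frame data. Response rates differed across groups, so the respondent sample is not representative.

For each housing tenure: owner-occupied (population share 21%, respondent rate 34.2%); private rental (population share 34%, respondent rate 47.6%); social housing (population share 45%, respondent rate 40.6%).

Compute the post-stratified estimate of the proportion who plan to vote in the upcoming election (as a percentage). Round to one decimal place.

Post-stratification weights by population share, not respondent share:
  owner-occupied: 0.21 × 34.2 = 7.182
  private rental: 0.34 × 47.6 = 16.184
  social housing: 0.45 × 40.6 = 18.27
Post-stratified estimate = 41.636 → 41.6%.

41.6%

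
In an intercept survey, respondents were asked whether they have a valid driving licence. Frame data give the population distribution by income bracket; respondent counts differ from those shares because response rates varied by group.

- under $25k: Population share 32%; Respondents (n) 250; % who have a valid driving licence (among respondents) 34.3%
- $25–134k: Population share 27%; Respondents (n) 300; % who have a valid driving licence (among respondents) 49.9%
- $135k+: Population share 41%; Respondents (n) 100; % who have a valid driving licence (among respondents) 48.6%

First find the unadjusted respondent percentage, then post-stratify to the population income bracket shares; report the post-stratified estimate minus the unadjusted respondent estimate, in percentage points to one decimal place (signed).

+0.7 percentage points

Unadjusted (pooled respondent) estimate weights by respondent counts:
  (250/650)×34.3 + (300/650)×49.9 + (100/650)×48.6 = 43.7%
Reweighting by population income bracket shares:
  0.32×34.3 + 0.27×49.9 + 0.41×48.6 = 44.375%
Difference = 44.375 − 43.7 = 0.675 pp.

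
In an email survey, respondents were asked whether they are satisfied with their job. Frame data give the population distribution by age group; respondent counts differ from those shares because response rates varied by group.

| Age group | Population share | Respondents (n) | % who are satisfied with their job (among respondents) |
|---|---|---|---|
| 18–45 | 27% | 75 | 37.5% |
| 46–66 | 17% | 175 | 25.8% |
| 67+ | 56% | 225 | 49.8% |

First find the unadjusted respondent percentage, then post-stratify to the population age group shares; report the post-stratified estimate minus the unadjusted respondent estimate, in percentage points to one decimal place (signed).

+3.4 percentage points

Unadjusted (pooled respondent) estimate weights by respondent counts:
  (75/475)×37.5 + (175/475)×25.8 + (225/475)×49.8 = 39.0158%
Reweighting by population age group shares:
  0.27×37.5 + 0.17×25.8 + 0.56×49.8 = 42.399%
Difference = 42.399 − 39.0158 = 3.3832 pp.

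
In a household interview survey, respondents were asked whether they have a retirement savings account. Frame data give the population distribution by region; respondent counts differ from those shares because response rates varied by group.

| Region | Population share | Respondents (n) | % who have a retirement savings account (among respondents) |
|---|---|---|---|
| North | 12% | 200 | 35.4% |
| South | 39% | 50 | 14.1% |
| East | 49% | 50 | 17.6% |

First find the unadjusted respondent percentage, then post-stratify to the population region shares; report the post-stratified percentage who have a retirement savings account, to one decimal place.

Naive respondent-only estimate (weights = respondent counts):
  (200/300)×35.4 + (50/300)×14.1 + (50/300)×17.6 = 28.8833%
Reweighting by population region shares:
  0.12×35.4 + 0.39×14.1 + 0.49×17.6 = 18.371%

18.4%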